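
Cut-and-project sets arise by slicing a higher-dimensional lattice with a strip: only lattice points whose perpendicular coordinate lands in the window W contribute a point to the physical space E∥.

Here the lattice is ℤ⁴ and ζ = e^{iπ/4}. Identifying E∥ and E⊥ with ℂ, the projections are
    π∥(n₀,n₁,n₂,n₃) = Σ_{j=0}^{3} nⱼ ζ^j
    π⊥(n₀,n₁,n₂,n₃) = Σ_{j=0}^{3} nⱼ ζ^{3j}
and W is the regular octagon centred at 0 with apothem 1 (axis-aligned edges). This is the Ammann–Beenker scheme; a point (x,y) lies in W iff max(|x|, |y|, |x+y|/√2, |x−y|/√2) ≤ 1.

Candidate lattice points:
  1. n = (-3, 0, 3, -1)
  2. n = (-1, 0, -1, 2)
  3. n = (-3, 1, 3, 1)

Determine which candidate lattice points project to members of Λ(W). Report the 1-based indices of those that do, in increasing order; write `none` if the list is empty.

none

π⊥(n) = n₀ + n₁ζ³ + n₂ζ⁶ + n₃ζ⁹ where ζ = e^{iπ/4}.
candidate 1: n = (-3, 0, 3, -1) → π⊥ ≈ (-3.70711, -3.70711); max(|x|,|y|,|x±y|/√2) = 5.24264 > 1 ⇒ ∉ W
candidate 2: n = (-1, 0, -1, 2) → π⊥ ≈ (+0.41421, +2.41421); max(|x|,|y|,|x±y|/√2) = 2.41421 > 1 ⇒ ∉ W
candidate 3: n = (-3, 1, 3, 1) → π⊥ ≈ (-3.00000, -1.58579); max(|x|,|y|,|x±y|/√2) = 3.24264 > 1 ⇒ ∉ W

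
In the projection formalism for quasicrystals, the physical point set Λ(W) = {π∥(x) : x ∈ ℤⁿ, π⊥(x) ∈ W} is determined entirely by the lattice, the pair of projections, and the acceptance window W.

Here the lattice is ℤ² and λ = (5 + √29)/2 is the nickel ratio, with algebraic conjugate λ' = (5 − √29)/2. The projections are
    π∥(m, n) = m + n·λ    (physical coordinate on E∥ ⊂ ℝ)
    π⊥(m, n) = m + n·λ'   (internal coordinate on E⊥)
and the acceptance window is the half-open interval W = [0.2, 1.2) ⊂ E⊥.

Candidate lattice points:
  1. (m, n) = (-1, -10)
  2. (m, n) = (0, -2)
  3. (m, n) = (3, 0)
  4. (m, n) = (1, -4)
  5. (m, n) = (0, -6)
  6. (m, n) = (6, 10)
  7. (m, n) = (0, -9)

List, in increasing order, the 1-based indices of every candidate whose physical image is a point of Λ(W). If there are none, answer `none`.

1, 2, 5

λ' = (5−√29)/2 ≈ -0.19258.
candidate 1: (m,n)=(-1,-10) → π∥ = -1-10·λ ≈ -52.92582, π⊥ = -1-10·λ' ≈ 0.92582 ∈ [0.2, 1.2) ⇒ IN Λ
candidate 2: (m,n)=(0,-2) → π∥ = 0-2·λ ≈ -10.38516, π⊥ = 0-2·λ' ≈ 0.38516 ∈ [0.2, 1.2) ⇒ IN Λ
candidate 3: (m,n)=(3,0) → π∥ = 3+0·λ ≈ 3.00000, π⊥ = 3+0·λ' ≈ 3.00000 ∉ [0.2, 1.2) ⇒ out
candidate 4: (m,n)=(1,-4) → π∥ = 1-4·λ ≈ -19.77033, π⊥ = 1-4·λ' ≈ 1.77033 ∉ [0.2, 1.2) ⇒ out
candidate 5: (m,n)=(0,-6) → π∥ = 0-6·λ ≈ -31.15549, π⊥ = 0-6·λ' ≈ 1.15549 ∈ [0.2, 1.2) ⇒ IN Λ
candidate 6: (m,n)=(6,10) → π∥ = 6+10·λ ≈ 57.92582, π⊥ = 6+10·λ' ≈ 4.07418 ∉ [0.2, 1.2) ⇒ out
candidate 7: (m,n)=(0,-9) → π∥ = 0-9·λ ≈ -46.73324, π⊥ = 0-9·λ' ≈ 1.73324 ∉ [0.2, 1.2) ⇒ out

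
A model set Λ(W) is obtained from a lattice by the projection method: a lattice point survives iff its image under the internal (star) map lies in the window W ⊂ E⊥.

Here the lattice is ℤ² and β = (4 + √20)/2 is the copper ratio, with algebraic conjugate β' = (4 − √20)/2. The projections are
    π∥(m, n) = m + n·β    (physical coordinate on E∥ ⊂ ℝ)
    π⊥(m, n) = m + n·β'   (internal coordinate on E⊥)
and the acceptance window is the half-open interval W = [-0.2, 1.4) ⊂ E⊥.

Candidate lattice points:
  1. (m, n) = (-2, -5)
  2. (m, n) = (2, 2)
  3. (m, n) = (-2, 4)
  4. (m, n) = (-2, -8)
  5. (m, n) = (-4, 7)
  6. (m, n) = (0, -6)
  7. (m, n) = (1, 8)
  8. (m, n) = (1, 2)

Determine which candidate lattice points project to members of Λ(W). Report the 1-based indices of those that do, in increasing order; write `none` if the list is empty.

Numerically β ≈ 4.236068 and β' = −1/β ≈ -0.236068.
candidate 1: (m,n)=(-2,-5) → π∥ = -2-5·β ≈ -23.180340, π⊥ = -2-5·β' ≈ -0.819660 ∉ [-0.2, 1.4) ⇒ out
candidate 2: (m,n)=(2,2) → π∥ = 2+2·β ≈ 10.472136, π⊥ = 2+2·β' ≈ 1.527864 ∉ [-0.2, 1.4) ⇒ out
candidate 3: (m,n)=(-2,4) → π∥ = -2+4·β ≈ 14.944272, π⊥ = -2+4·β' ≈ -2.944272 ∉ [-0.2, 1.4) ⇒ out
candidate 4: (m,n)=(-2,-8) → π∥ = -2-8·β ≈ -35.888544, π⊥ = -2-8·β' ≈ -0.111456 ∈ [-0.2, 1.4) ⇒ IN Λ
candidate 5: (m,n)=(-4,7) → π∥ = -4+7·β ≈ 25.652476, π⊥ = -4+7·β' ≈ -5.652476 ∉ [-0.2, 1.4) ⇒ out
candidate 6: (m,n)=(0,-6) → π∥ = 0-6·β ≈ -25.416408, π⊥ = 0-6·β' ≈ 1.416408 ∉ [-0.2, 1.4) ⇒ out
candidate 7: (m,n)=(1,8) → π∥ = 1+8·β ≈ 34.888544, π⊥ = 1+8·β' ≈ -0.888544 ∉ [-0.2, 1.4) ⇒ out
candidate 8: (m,n)=(1,2) → π∥ = 1+2·β ≈ 9.472136, π⊥ = 1+2·β' ≈ 0.527864 ∈ [-0.2, 1.4) ⇒ IN Λ

4, 8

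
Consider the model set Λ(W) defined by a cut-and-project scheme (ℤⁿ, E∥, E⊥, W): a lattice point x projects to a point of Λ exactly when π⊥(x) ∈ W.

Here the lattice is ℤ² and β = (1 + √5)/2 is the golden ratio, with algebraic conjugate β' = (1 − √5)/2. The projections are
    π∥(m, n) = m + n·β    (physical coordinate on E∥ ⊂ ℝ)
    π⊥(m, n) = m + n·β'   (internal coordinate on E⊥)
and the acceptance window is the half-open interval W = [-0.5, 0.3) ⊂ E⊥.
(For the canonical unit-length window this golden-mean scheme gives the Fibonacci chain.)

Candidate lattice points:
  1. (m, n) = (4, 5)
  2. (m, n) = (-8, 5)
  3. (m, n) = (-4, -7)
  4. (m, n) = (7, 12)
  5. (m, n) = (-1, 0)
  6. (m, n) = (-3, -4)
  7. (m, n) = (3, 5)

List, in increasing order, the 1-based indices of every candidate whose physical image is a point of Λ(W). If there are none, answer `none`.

4, 7

Compute β' = (1−√5)/2 = -0.6180, so π⊥(m,n) = m -0.6180·n.
#1 (4,5): internal coord 4 + (5)·β' = +0.9098; +0.9098 ∉ [-0.5, 0.3) → out
#2 (-8,5): internal coord -8 + (5)·β' = -11.0902; -11.0902 ∉ [-0.5, 0.3) → out
#3 (-4,-7): internal coord -4 + (-7)·β' = +0.3262; +0.3262 ∉ [-0.5, 0.3) → out
#4 (7,12): internal coord 7 + (12)·β' = -0.4164; -0.4164 ∈ [-0.5, 0.3) → IN Λ
#5 (-1,0): internal coord -1 + (0)·β' = -1.0000; -1.0000 ∉ [-0.5, 0.3) → out
#6 (-3,-4): internal coord -3 + (-4)·β' = -0.5279; -0.5279 ∉ [-0.5, 0.3) → out
#7 (3,5): internal coord 3 + (5)·β' = -0.0902; -0.0902 ∈ [-0.5, 0.3) → IN Λ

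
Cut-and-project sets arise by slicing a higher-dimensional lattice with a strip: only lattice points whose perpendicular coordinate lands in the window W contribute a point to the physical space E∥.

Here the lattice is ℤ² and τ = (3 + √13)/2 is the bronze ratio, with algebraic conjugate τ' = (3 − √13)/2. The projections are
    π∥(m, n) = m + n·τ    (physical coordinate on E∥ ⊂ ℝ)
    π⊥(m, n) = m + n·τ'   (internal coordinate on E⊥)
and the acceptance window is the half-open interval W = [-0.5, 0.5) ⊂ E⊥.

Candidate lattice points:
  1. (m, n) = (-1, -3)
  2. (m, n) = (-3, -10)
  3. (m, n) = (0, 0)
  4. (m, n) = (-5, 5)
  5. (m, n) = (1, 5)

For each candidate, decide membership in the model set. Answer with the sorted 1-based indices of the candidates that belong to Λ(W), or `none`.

Numerically τ ≈ 3.302776 and τ' = −1/τ ≈ -0.302776.
candidate 1: (m,n)=(-1,-3) → π∥ = -1-3·τ ≈ -10.908327, π⊥ = -1-3·τ' ≈ -0.091673 ∈ [-0.5, 0.5) ⇒ IN Λ
candidate 2: (m,n)=(-3,-10) → π∥ = -3-10·τ ≈ -36.027756, π⊥ = -3-10·τ' ≈ 0.027756 ∈ [-0.5, 0.5) ⇒ IN Λ
candidate 3: (m,n)=(0,0) → π∥ = 0+0·τ ≈ 0.000000, π⊥ = 0+0·τ' ≈ 0.000000 ∈ [-0.5, 0.5) ⇒ IN Λ
candidate 4: (m,n)=(-5,5) → π∥ = -5+5·τ ≈ 11.513878, π⊥ = -5+5·τ' ≈ -6.513878 ∉ [-0.5, 0.5) ⇒ out
candidate 5: (m,n)=(1,5) → π∥ = 1+5·τ ≈ 17.513878, π⊥ = 1+5·τ' ≈ -0.513878 ∉ [-0.5, 0.5) ⇒ out

1, 2, 3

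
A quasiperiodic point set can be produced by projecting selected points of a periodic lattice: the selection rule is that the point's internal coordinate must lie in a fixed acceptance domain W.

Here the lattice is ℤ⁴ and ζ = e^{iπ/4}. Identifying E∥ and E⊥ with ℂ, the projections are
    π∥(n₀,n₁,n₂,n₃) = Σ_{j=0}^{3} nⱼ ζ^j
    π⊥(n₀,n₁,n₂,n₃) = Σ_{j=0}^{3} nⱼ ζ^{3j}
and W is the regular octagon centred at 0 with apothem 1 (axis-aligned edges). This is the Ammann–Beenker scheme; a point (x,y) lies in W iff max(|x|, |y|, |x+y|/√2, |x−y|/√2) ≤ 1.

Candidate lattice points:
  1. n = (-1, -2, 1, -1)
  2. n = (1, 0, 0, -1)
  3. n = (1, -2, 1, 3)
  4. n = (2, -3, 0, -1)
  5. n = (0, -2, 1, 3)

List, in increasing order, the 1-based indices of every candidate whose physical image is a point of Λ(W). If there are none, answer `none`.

2

π⊥(n) = n₀ + n₁ζ³ + n₂ζ⁶ + n₃ζ⁹ where ζ = e^{iπ/4}.
#1 (-1, -2, 1, -1): internal (-0.292893, -3.121320); octagon support 3.121320 vs apothem 1 → ∉ W
#2 (1, 0, 0, -1): internal (0.292893, -0.707107); octagon support 0.707107 vs apothem 1 → ∈ W
#3 (1, -2, 1, 3): internal (4.535534, -0.292893); octagon support 4.535534 vs apothem 1 → ∉ W
#4 (2, -3, 0, -1): internal (3.414214, -2.828427); octagon support 4.414214 vs apothem 1 → ∉ W
#5 (0, -2, 1, 3): internal (3.535534, -0.292893); octagon support 3.535534 vs apothem 1 → ∉ W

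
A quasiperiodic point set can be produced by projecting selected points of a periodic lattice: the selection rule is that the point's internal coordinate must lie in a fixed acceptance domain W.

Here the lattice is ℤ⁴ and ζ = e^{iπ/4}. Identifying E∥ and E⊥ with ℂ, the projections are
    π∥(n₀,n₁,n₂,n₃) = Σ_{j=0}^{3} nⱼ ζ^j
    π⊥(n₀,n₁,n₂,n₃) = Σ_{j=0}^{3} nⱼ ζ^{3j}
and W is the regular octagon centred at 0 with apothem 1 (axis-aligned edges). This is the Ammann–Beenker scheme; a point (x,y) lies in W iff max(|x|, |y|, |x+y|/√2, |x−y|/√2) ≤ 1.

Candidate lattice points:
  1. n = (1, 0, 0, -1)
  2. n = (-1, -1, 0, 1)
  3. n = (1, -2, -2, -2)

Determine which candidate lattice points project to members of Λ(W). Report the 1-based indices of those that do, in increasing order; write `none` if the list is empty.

With ζ = e^{iπ/4} the internal vectors are ζ^0,ζ^3,ζ^6,ζ^9.
candidate 1: n = (1, 0, 0, -1) → π⊥ ≈ (+0.2929, -0.7071); max(|x|,|y|,|x±y|/√2) = 0.7071 ≤ 1 ⇒ ∈ W
candidate 2: n = (-1, -1, 0, 1) → π⊥ ≈ (+0.4142, +0.0000); max(|x|,|y|,|x±y|/√2) = 0.4142 ≤ 1 ⇒ ∈ W
candidate 3: n = (1, -2, -2, -2) → π⊥ ≈ (+1.0000, -0.8284); max(|x|,|y|,|x±y|/√2) = 1.2929 > 1 ⇒ ∉ W

1, 2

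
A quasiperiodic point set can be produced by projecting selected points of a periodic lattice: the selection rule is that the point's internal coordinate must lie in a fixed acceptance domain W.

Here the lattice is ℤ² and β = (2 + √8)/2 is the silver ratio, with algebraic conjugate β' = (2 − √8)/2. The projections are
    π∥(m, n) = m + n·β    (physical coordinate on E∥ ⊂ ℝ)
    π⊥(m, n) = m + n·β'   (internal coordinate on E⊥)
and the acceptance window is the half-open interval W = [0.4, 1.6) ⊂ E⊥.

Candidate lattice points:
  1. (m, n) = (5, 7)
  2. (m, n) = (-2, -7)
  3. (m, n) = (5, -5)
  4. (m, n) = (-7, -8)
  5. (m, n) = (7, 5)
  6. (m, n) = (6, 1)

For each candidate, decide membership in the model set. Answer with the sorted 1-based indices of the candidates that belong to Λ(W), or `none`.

Numerically β ≈ 2.41421 and β' = −1/β ≈ -0.41421.
[1] lift (5,7): star map gives 2.10051; window check 0.4 ≤ 2.10051 < 1.6 is false → out
[2] lift (-2,-7): star map gives 0.89949; window check 0.4 ≤ 0.89949 < 1.6 is true → IN Λ
[3] lift (5,-5): star map gives 7.07107; window check 0.4 ≤ 7.07107 < 1.6 is false → out
[4] lift (-7,-8): star map gives -3.68629; window check 0.4 ≤ -3.68629 < 1.6 is false → out
[5] lift (7,5): star map gives 4.92893; window check 0.4 ≤ 4.92893 < 1.6 is false → out
[6] lift (6,1): star map gives 5.58579; window check 0.4 ≤ 5.58579 < 1.6 is false → out

2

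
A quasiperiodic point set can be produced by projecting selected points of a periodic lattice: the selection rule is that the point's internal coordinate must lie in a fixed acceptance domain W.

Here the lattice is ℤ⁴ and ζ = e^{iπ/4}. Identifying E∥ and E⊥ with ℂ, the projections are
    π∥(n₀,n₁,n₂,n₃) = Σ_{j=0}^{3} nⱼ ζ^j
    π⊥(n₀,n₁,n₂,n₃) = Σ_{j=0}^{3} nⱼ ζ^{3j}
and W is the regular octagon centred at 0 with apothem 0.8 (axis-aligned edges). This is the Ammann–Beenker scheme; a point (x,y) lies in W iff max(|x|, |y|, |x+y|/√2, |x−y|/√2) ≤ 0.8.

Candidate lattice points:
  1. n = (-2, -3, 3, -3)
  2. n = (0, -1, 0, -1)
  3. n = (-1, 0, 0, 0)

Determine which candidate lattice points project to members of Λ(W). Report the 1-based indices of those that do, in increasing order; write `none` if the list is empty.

π⊥(n) = n₀ + n₁ζ³ + n₂ζ⁶ + n₃ζ⁹ where ζ = e^{iπ/4}.
#1 (-2, -3, 3, -3): internal (-2.000000, -7.242641); octagon support 7.242641 vs apothem 0.8 → ∉ W
#2 (0, -1, 0, -1): internal (0.000000, -1.414214); octagon support 1.414214 vs apothem 0.8 → ∉ W
#3 (-1, 0, 0, 0): internal (-1.000000, 0.000000); octagon support 1.000000 vs apothem 0.8 → ∉ W

none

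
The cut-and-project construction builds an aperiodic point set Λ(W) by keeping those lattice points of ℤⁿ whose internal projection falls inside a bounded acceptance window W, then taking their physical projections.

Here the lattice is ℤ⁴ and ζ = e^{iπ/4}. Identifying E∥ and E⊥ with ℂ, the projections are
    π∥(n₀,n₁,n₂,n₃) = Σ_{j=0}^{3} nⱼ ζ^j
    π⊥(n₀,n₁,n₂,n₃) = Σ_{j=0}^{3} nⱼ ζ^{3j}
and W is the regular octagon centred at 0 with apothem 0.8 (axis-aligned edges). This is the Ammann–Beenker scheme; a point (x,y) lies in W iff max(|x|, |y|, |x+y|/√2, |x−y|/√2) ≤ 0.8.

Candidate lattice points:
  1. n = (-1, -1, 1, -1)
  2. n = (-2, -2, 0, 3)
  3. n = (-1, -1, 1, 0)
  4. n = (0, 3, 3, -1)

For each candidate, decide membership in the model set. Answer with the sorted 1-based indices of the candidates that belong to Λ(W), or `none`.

none

π⊥(n) = n₀ + n₁ζ³ + n₂ζ⁶ + n₃ζ⁹ where ζ = e^{iπ/4}.
#1 (-1, -1, 1, -1): internal (-1.0000, -2.4142); octagon support 2.4142 vs apothem 0.8 → ∉ W
#2 (-2, -2, 0, 3): internal (1.5355, 0.7071); octagon support 1.5858 vs apothem 0.8 → ∉ W
#3 (-1, -1, 1, 0): internal (-0.2929, -1.7071); octagon support 1.7071 vs apothem 0.8 → ∉ W
#4 (0, 3, 3, -1): internal (-2.8284, -1.5858); octagon support 3.1213 vs apothem 0.8 → ∉ W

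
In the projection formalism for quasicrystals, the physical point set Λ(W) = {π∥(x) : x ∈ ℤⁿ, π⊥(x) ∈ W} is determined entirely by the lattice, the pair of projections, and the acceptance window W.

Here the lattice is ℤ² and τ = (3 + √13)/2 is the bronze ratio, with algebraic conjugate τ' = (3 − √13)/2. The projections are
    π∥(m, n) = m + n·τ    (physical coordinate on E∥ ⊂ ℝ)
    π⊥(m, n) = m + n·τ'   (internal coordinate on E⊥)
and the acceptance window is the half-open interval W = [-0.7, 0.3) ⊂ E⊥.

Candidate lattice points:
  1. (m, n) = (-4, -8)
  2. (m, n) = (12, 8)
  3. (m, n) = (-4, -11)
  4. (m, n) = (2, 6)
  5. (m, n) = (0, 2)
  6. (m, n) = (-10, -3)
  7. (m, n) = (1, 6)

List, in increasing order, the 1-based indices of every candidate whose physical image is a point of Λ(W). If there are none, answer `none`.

3, 4, 5

Compute τ' = (3−√13)/2 = -0.3028, so π⊥(m,n) = m -0.3028·n.
candidate 1: (m,n)=(-4,-8) → π∥ = -4-8·τ ≈ -30.4222, π⊥ = -4-8·τ' ≈ -1.5778 ∉ [-0.7, 0.3) ⇒ out
candidate 2: (m,n)=(12,8) → π∥ = 12+8·τ ≈ 38.4222, π⊥ = 12+8·τ' ≈ 9.5778 ∉ [-0.7, 0.3) ⇒ out
candidate 3: (m,n)=(-4,-11) → π∥ = -4-11·τ ≈ -40.3305, π⊥ = -4-11·τ' ≈ -0.6695 ∈ [-0.7, 0.3) ⇒ IN Λ
candidate 4: (m,n)=(2,6) → π∥ = 2+6·τ ≈ 21.8167, π⊥ = 2+6·τ' ≈ 0.1833 ∈ [-0.7, 0.3) ⇒ IN Λ
candidate 5: (m,n)=(0,2) → π∥ = 0+2·τ ≈ 6.6056, π⊥ = 0+2·τ' ≈ -0.6056 ∈ [-0.7, 0.3) ⇒ IN Λ
candidate 6: (m,n)=(-10,-3) → π∥ = -10-3·τ ≈ -19.9083, π⊥ = -10-3·τ' ≈ -9.0917 ∉ [-0.7, 0.3) ⇒ out
candidate 7: (m,n)=(1,6) → π∥ = 1+6·τ ≈ 20.8167, π⊥ = 1+6·τ' ≈ -0.8167 ∉ [-0.7, 0.3) ⇒ out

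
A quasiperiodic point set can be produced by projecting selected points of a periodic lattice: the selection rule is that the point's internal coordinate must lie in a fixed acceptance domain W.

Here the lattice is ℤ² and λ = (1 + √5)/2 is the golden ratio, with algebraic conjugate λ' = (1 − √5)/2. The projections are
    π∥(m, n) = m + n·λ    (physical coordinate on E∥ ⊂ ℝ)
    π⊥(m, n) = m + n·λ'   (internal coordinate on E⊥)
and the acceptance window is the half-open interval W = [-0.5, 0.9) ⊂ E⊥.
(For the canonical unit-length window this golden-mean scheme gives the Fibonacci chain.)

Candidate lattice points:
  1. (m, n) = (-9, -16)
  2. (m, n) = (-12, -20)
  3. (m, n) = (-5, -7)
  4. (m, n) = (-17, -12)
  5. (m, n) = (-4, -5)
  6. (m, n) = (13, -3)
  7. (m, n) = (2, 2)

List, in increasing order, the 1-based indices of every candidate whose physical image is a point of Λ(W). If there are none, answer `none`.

1, 2, 7

Compute λ' = (1−√5)/2 = -0.61803, so π⊥(m,n) = m -0.61803·n.
candidate 1: (m,n)=(-9,-16) → π∥ = -9-16·λ ≈ -34.88854, π⊥ = -9-16·λ' ≈ 0.88854 ∈ [-0.5, 0.9) ⇒ IN Λ
candidate 2: (m,n)=(-12,-20) → π∥ = -12-20·λ ≈ -44.36068, π⊥ = -12-20·λ' ≈ 0.36068 ∈ [-0.5, 0.9) ⇒ IN Λ
candidate 3: (m,n)=(-5,-7) → π∥ = -5-7·λ ≈ -16.32624, π⊥ = -5-7·λ' ≈ -0.67376 ∉ [-0.5, 0.9) ⇒ out
candidate 4: (m,n)=(-17,-12) → π∥ = -17-12·λ ≈ -36.41641, π⊥ = -17-12·λ' ≈ -9.58359 ∉ [-0.5, 0.9) ⇒ out
candidate 5: (m,n)=(-4,-5) → π∥ = -4-5·λ ≈ -12.09017, π⊥ = -4-5·λ' ≈ -0.90983 ∉ [-0.5, 0.9) ⇒ out
candidate 6: (m,n)=(13,-3) → π∥ = 13-3·λ ≈ 8.14590, π⊥ = 13-3·λ' ≈ 14.85410 ∉ [-0.5, 0.9) ⇒ out
candidate 7: (m,n)=(2,2) → π∥ = 2+2·λ ≈ 5.23607, π⊥ = 2+2·λ' ≈ 0.76393 ∈ [-0.5, 0.9) ⇒ IN Λ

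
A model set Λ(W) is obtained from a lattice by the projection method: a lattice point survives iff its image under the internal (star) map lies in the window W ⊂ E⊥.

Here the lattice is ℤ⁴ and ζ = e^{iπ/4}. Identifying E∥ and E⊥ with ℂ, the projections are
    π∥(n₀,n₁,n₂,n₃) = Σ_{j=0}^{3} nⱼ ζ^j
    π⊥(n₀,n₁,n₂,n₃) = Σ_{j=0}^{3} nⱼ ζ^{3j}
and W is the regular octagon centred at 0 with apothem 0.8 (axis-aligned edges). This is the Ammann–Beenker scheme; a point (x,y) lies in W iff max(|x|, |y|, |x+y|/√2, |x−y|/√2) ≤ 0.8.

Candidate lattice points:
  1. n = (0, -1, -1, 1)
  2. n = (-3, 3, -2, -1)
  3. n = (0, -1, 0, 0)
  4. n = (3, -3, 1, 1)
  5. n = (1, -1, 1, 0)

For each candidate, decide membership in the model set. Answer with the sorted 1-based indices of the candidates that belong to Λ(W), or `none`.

Internal map: ζ^{3j} for j=0..3 gives (1,0), (−√2/2,√2/2), (0,−1), (√2/2,√2/2).
#1 (0, -1, -1, 1): internal (1.414214, 1.000000); octagon support 1.707107 vs apothem 0.8 → ∉ W
#2 (-3, 3, -2, -1): internal (-5.828427, 3.414214); octagon support 6.535534 vs apothem 0.8 → ∉ W
#3 (0, -1, 0, 0): internal (0.707107, -0.707107); octagon support 1.000000 vs apothem 0.8 → ∉ W
#4 (3, -3, 1, 1): internal (5.828427, -2.414214); octagon support 5.828427 vs apothem 0.8 → ∉ W
#5 (1, -1, 1, 0): internal (1.707107, -1.707107); octagon support 2.414214 vs apothem 0.8 → ∉ W

none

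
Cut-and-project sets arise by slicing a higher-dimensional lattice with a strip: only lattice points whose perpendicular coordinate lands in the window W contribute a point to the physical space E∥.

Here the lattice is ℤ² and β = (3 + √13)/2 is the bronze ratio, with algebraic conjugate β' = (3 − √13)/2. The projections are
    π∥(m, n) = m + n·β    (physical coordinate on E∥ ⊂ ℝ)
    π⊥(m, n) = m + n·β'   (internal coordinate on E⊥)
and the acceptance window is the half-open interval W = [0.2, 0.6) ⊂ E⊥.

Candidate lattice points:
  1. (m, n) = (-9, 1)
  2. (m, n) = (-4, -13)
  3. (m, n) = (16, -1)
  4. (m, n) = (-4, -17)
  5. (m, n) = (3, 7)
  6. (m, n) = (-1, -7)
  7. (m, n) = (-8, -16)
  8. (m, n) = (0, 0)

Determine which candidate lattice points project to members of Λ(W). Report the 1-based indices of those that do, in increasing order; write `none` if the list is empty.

none

Numerically β ≈ 3.302776 and β' = −1/β ≈ -0.302776.
#1 (-9,1): internal coord -9 + (1)·β' = -9.302776; -9.302776 ∉ [0.2, 0.6) → out
#2 (-4,-13): internal coord -4 + (-13)·β' = -0.063917; -0.063917 ∉ [0.2, 0.6) → out
#3 (16,-1): internal coord 16 + (-1)·β' = +16.302776; +16.302776 ∉ [0.2, 0.6) → out
#4 (-4,-17): internal coord -4 + (-17)·β' = +1.147186; +1.147186 ∉ [0.2, 0.6) → out
#5 (3,7): internal coord 3 + (7)·β' = +0.880571; +0.880571 ∉ [0.2, 0.6) → out
#6 (-1,-7): internal coord -1 + (-7)·β' = +1.119429; +1.119429 ∉ [0.2, 0.6) → out
#7 (-8,-16): internal coord -8 + (-16)·β' = -3.155590; -3.155590 ∉ [0.2, 0.6) → out
#8 (0,0): internal coord 0 + (0)·β' = +0.000000; +0.000000 ∉ [0.2, 0.6) → out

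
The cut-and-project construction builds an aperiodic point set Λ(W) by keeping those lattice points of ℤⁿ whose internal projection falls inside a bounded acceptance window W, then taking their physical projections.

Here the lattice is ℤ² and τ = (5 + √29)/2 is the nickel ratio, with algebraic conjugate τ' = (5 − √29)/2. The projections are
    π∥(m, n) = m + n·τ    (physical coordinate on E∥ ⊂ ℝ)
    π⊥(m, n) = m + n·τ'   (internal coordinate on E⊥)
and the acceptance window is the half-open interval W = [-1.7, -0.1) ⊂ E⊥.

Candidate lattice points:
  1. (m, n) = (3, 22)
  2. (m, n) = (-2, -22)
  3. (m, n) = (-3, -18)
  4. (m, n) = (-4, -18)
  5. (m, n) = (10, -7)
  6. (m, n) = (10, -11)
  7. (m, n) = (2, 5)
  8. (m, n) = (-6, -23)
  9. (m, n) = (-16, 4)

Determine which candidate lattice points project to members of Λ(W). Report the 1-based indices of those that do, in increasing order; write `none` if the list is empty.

1, 4, 8

Compute τ' = (5−√29)/2 = -0.19258, so π⊥(m,n) = m -0.19258·n.
candidate 1: (m,n)=(3,22) → π∥ = 3+22·τ ≈ 117.23681, π⊥ = 3+22·τ' ≈ -1.23681 ∈ [-1.7, -0.1) ⇒ IN Λ
candidate 2: (m,n)=(-2,-22) → π∥ = -2-22·τ ≈ -116.23681, π⊥ = -2-22·τ' ≈ 2.23681 ∉ [-1.7, -0.1) ⇒ out
candidate 3: (m,n)=(-3,-18) → π∥ = -3-18·τ ≈ -96.46648, π⊥ = -3-18·τ' ≈ 0.46648 ∉ [-1.7, -0.1) ⇒ out
candidate 4: (m,n)=(-4,-18) → π∥ = -4-18·τ ≈ -97.46648, π⊥ = -4-18·τ' ≈ -0.53352 ∈ [-1.7, -0.1) ⇒ IN Λ
candidate 5: (m,n)=(10,-7) → π∥ = 10-7·τ ≈ -26.34808, π⊥ = 10-7·τ' ≈ 11.34808 ∉ [-1.7, -0.1) ⇒ out
candidate 6: (m,n)=(10,-11) → π∥ = 10-11·τ ≈ -47.11841, π⊥ = 10-11·τ' ≈ 12.11841 ∉ [-1.7, -0.1) ⇒ out
candidate 7: (m,n)=(2,5) → π∥ = 2+5·τ ≈ 27.96291, π⊥ = 2+5·τ' ≈ 1.03709 ∉ [-1.7, -0.1) ⇒ out
candidate 8: (m,n)=(-6,-23) → π∥ = -6-23·τ ≈ -125.42940, π⊥ = -6-23·τ' ≈ -1.57060 ∈ [-1.7, -0.1) ⇒ IN Λ
candidate 9: (m,n)=(-16,4) → π∥ = -16+4·τ ≈ 4.77033, π⊥ = -16+4·τ' ≈ -16.77033 ∉ [-1.7, -0.1) ⇒ out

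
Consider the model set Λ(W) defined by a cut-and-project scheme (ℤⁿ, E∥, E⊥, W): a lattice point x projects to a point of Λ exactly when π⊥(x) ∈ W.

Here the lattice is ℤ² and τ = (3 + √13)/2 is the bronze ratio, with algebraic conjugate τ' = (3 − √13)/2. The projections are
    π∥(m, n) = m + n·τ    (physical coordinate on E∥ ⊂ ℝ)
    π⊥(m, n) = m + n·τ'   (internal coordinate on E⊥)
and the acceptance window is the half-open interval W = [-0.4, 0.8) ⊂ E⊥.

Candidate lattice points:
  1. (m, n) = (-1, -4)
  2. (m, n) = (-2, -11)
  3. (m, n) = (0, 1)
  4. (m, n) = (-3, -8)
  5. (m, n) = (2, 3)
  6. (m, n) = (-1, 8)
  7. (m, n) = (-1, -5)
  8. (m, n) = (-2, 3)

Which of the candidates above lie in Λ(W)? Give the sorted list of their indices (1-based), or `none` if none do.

1, 3, 7

Compute τ' = (3−√13)/2 = -0.302776, so π⊥(m,n) = m -0.302776·n.
candidate 1: (m,n)=(-1,-4) → π∥ = -1-4·τ ≈ -14.211103, π⊥ = -1-4·τ' ≈ 0.211103 ∈ [-0.4, 0.8) ⇒ IN Λ
candidate 2: (m,n)=(-2,-11) → π∥ = -2-11·τ ≈ -38.330532, π⊥ = -2-11·τ' ≈ 1.330532 ∉ [-0.4, 0.8) ⇒ out
candidate 3: (m,n)=(0,1) → π∥ = 0+1·τ ≈ 3.302776, π⊥ = 0+1·τ' ≈ -0.302776 ∈ [-0.4, 0.8) ⇒ IN Λ
candidate 4: (m,n)=(-3,-8) → π∥ = -3-8·τ ≈ -29.422205, π⊥ = -3-8·τ' ≈ -0.577795 ∉ [-0.4, 0.8) ⇒ out
candidate 5: (m,n)=(2,3) → π∥ = 2+3·τ ≈ 11.908327, π⊥ = 2+3·τ' ≈ 1.091673 ∉ [-0.4, 0.8) ⇒ out
candidate 6: (m,n)=(-1,8) → π∥ = -1+8·τ ≈ 25.422205, π⊥ = -1+8·τ' ≈ -3.422205 ∉ [-0.4, 0.8) ⇒ out
candidate 7: (m,n)=(-1,-5) → π∥ = -1-5·τ ≈ -17.513878, π⊥ = -1-5·τ' ≈ 0.513878 ∈ [-0.4, 0.8) ⇒ IN Λ
candidate 8: (m,n)=(-2,3) → π∥ = -2+3·τ ≈ 7.908327, π⊥ = -2+3·τ' ≈ -2.908327 ∉ [-0.4, 0.8) ⇒ out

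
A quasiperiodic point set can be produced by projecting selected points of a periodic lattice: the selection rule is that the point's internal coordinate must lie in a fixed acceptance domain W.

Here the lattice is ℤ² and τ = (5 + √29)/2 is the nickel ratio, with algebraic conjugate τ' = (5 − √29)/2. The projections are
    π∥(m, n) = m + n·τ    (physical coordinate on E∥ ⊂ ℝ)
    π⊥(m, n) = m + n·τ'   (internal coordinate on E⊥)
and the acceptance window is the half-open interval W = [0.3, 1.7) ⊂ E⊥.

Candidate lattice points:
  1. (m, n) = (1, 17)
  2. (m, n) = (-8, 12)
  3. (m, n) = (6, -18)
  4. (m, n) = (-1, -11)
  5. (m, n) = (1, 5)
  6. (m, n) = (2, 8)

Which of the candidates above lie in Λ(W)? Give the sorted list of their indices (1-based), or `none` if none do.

4, 6

Numerically τ ≈ 5.19258 and τ' = −1/τ ≈ -0.19258.
candidate 1: (m,n)=(1,17) → π∥ = 1+17·τ ≈ 89.27390, π⊥ = 1+17·τ' ≈ -2.27390 ∉ [0.3, 1.7) ⇒ out
candidate 2: (m,n)=(-8,12) → π∥ = -8+12·τ ≈ 54.31099, π⊥ = -8+12·τ' ≈ -10.31099 ∉ [0.3, 1.7) ⇒ out
candidate 3: (m,n)=(6,-18) → π∥ = 6-18·τ ≈ -87.46648, π⊥ = 6-18·τ' ≈ 9.46648 ∉ [0.3, 1.7) ⇒ out
candidate 4: (m,n)=(-1,-11) → π∥ = -1-11·τ ≈ -58.11841, π⊥ = -1-11·τ' ≈ 1.11841 ∈ [0.3, 1.7) ⇒ IN Λ
candidate 5: (m,n)=(1,5) → π∥ = 1+5·τ ≈ 26.96291, π⊥ = 1+5·τ' ≈ 0.03709 ∉ [0.3, 1.7) ⇒ out
candidate 6: (m,n)=(2,8) → π∥ = 2+8·τ ≈ 43.54066, π⊥ = 2+8·τ' ≈ 0.45934 ∈ [0.3, 1.7) ⇒ IN Λ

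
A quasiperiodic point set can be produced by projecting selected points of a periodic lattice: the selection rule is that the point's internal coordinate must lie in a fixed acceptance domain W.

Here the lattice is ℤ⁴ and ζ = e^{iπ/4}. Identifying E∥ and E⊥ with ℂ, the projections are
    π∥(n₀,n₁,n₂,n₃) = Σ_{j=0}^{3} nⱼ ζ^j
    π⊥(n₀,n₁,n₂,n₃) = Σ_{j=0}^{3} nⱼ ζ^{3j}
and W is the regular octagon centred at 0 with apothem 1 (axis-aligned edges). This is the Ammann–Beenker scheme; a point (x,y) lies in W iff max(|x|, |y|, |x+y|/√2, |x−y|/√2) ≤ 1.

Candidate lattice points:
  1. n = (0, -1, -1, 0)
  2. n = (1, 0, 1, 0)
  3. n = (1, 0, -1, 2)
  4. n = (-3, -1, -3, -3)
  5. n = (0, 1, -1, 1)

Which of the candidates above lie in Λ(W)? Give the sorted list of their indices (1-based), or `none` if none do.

1

With ζ = e^{iπ/4} the internal vectors are ζ^0,ζ^3,ζ^6,ζ^9.
#1 (0, -1, -1, 0): internal (0.70711, 0.29289); octagon support 0.70711 vs apothem 1 → ∈ W
#2 (1, 0, 1, 0): internal (1.00000, -1.00000); octagon support 1.41421 vs apothem 1 → ∉ W
#3 (1, 0, -1, 2): internal (2.41421, 2.41421); octagon support 3.41421 vs apothem 1 → ∉ W
#4 (-3, -1, -3, -3): internal (-4.41421, 0.17157); octagon support 4.41421 vs apothem 1 → ∉ W
#5 (0, 1, -1, 1): internal (0.00000, 2.41421); octagon support 2.41421 vs apothem 1 → ∉ W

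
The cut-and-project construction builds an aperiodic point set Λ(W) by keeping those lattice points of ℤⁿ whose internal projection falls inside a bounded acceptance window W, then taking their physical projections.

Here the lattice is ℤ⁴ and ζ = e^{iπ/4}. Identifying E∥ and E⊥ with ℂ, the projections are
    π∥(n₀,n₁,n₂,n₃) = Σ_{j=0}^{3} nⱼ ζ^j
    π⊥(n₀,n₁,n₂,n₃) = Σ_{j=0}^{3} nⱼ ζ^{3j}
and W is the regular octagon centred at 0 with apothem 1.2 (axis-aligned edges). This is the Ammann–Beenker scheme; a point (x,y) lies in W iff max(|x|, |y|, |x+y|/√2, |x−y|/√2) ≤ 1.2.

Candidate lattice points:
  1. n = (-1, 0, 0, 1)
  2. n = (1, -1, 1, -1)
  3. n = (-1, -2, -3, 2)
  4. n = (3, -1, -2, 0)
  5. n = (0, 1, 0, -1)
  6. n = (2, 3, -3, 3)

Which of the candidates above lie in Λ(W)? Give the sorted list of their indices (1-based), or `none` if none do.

With ζ = e^{iπ/4} the internal vectors are ζ^0,ζ^3,ζ^6,ζ^9.
#1 (-1, 0, 0, 1): internal (-0.2929, 0.7071); octagon support 0.7071 vs apothem 1.2 → ∈ W
#2 (1, -1, 1, -1): internal (1.0000, -2.4142); octagon support 2.4142 vs apothem 1.2 → ∉ W
#3 (-1, -2, -3, 2): internal (1.8284, 3.0000); octagon support 3.4142 vs apothem 1.2 → ∉ W
#4 (3, -1, -2, 0): internal (3.7071, 1.2929); octagon support 3.7071 vs apothem 1.2 → ∉ W
#5 (0, 1, 0, -1): internal (-1.4142, 0.0000); octagon support 1.4142 vs apothem 1.2 → ∉ W
#6 (2, 3, -3, 3): internal (2.0000, 7.2426); octagon support 7.2426 vs apothem 1.2 → ∉ W

1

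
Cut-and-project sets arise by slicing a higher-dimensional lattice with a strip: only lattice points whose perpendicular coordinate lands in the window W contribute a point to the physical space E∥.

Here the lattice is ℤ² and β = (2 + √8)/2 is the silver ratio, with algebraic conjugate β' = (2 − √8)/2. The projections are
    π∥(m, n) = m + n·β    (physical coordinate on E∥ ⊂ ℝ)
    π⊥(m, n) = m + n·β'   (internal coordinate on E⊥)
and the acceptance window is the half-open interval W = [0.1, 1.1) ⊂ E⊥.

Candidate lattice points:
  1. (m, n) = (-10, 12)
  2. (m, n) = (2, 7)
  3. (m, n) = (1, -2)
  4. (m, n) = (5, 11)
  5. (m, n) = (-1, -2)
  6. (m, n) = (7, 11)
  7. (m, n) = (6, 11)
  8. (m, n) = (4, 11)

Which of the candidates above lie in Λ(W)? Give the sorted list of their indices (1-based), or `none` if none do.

β' = (2−√8)/2 ≈ -0.414214.
candidate 1: (m,n)=(-10,12) → π∥ = -10+12·β ≈ 18.970563, π⊥ = -10+12·β' ≈ -14.970563 ∉ [0.1, 1.1) ⇒ out
candidate 2: (m,n)=(2,7) → π∥ = 2+7·β ≈ 18.899495, π⊥ = 2+7·β' ≈ -0.899495 ∉ [0.1, 1.1) ⇒ out
candidate 3: (m,n)=(1,-2) → π∥ = 1-2·β ≈ -3.828427, π⊥ = 1-2·β' ≈ 1.828427 ∉ [0.1, 1.1) ⇒ out
candidate 4: (m,n)=(5,11) → π∥ = 5+11·β ≈ 31.556349, π⊥ = 5+11·β' ≈ 0.443651 ∈ [0.1, 1.1) ⇒ IN Λ
candidate 5: (m,n)=(-1,-2) → π∥ = -1-2·β ≈ -5.828427, π⊥ = -1-2·β' ≈ -0.171573 ∉ [0.1, 1.1) ⇒ out
candidate 6: (m,n)=(7,11) → π∥ = 7+11·β ≈ 33.556349, π⊥ = 7+11·β' ≈ 2.443651 ∉ [0.1, 1.1) ⇒ out
candidate 7: (m,n)=(6,11) → π∥ = 6+11·β ≈ 32.556349, π⊥ = 6+11·β' ≈ 1.443651 ∉ [0.1, 1.1) ⇒ out
candidate 8: (m,n)=(4,11) → π∥ = 4+11·β ≈ 30.556349, π⊥ = 4+11·β' ≈ -0.556349 ∉ [0.1, 1.1) ⇒ out

4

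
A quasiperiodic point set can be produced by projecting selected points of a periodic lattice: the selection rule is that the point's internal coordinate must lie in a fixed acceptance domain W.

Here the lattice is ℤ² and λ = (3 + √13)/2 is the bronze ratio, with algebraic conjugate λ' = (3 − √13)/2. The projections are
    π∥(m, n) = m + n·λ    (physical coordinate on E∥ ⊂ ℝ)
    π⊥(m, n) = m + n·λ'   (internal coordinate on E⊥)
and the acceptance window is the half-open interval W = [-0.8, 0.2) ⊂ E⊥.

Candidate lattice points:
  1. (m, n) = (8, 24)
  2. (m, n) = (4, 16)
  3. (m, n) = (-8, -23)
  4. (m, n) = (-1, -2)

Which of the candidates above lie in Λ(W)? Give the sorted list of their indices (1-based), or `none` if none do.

Compute λ' = (3−√13)/2 = -0.30278, so π⊥(m,n) = m -0.30278·n.
#1 (8,24): internal coord 8 + (24)·λ' = +0.73338; +0.73338 ∉ [-0.8, 0.2) → out
#2 (4,16): internal coord 4 + (16)·λ' = -0.84441; -0.84441 ∉ [-0.8, 0.2) → out
#3 (-8,-23): internal coord -8 + (-23)·λ' = -1.03616; -1.03616 ∉ [-0.8, 0.2) → out
#4 (-1,-2): internal coord -1 + (-2)·λ' = -0.39445; -0.39445 ∈ [-0.8, 0.2) → IN Λ

4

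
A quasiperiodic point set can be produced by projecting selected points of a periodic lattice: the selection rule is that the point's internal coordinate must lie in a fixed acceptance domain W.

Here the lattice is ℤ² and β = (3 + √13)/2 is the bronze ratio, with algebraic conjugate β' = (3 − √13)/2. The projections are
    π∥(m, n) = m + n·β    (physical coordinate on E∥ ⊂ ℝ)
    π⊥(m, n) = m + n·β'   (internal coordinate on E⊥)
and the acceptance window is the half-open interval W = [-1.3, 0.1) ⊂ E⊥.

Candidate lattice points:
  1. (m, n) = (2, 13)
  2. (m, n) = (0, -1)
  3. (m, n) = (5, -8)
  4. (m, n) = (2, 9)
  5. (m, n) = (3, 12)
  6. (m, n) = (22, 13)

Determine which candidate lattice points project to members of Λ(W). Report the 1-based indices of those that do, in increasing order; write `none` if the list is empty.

4, 5

β' = (3−√13)/2 ≈ -0.3028.
[1] lift (2,13): star map gives -1.9361; window check -1.3 ≤ -1.9361 < 0.1 is false → out
[2] lift (0,-1): star map gives 0.3028; window check -1.3 ≤ 0.3028 < 0.1 is false → out
[3] lift (5,-8): star map gives 7.4222; window check -1.3 ≤ 7.4222 < 0.1 is false → out
[4] lift (2,9): star map gives -0.7250; window check -1.3 ≤ -0.7250 < 0.1 is true → IN Λ
[5] lift (3,12): star map gives -0.6333; window check -1.3 ≤ -0.6333 < 0.1 is true → IN Λ
[6] lift (22,13): star map gives 18.0639; window check -1.3 ≤ 18.0639 < 0.1 is false → out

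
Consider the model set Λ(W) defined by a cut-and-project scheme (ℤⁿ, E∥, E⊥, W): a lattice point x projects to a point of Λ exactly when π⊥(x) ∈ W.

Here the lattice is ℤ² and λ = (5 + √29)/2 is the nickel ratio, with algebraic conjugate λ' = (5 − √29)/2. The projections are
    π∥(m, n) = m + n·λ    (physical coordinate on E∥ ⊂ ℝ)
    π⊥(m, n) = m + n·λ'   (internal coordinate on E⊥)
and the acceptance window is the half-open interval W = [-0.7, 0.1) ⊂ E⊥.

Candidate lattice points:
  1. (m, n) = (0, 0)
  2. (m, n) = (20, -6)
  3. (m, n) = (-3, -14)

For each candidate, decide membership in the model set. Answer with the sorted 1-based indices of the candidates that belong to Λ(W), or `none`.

Numerically λ ≈ 5.192582 and λ' = −1/λ ≈ -0.192582.
candidate 1: (m,n)=(0,0) → π∥ = 0+0·λ ≈ 0.000000, π⊥ = 0+0·λ' ≈ 0.000000 ∈ [-0.7, 0.1) ⇒ IN Λ
candidate 2: (m,n)=(20,-6) → π∥ = 20-6·λ ≈ -11.155494, π⊥ = 20-6·λ' ≈ 21.155494 ∉ [-0.7, 0.1) ⇒ out
candidate 3: (m,n)=(-3,-14) → π∥ = -3-14·λ ≈ -75.696154, π⊥ = -3-14·λ' ≈ -0.303846 ∈ [-0.7, 0.1) ⇒ IN Λ

1, 3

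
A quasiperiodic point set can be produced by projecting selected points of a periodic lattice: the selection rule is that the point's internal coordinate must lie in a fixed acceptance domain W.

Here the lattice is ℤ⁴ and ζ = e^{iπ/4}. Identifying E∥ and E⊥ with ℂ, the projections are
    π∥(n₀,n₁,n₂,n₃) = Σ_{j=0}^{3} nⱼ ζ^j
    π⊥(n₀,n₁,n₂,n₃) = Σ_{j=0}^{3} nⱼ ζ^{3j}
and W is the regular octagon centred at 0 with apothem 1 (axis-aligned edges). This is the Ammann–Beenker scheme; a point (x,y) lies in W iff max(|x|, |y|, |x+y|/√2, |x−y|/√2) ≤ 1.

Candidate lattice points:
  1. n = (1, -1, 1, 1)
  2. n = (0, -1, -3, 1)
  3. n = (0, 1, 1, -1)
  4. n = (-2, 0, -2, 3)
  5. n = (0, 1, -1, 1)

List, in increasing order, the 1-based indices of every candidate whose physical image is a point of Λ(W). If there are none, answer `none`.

none

Internal map: ζ^{3j} for j=0..3 gives (1,0), (−√2/2,√2/2), (0,−1), (√2/2,√2/2).
#1 (1, -1, 1, 1): internal (2.414214, -1.000000); octagon support 2.414214 vs apothem 1 → ∉ W
#2 (0, -1, -3, 1): internal (1.414214, 3.000000); octagon support 3.121320 vs apothem 1 → ∉ W
#3 (0, 1, 1, -1): internal (-1.414214, -1.000000); octagon support 1.707107 vs apothem 1 → ∉ W
#4 (-2, 0, -2, 3): internal (0.121320, 4.121320); octagon support 4.121320 vs apothem 1 → ∉ W
#5 (0, 1, -1, 1): internal (0.000000, 2.414214); octagon support 2.414214 vs apothem 1 → ∉ W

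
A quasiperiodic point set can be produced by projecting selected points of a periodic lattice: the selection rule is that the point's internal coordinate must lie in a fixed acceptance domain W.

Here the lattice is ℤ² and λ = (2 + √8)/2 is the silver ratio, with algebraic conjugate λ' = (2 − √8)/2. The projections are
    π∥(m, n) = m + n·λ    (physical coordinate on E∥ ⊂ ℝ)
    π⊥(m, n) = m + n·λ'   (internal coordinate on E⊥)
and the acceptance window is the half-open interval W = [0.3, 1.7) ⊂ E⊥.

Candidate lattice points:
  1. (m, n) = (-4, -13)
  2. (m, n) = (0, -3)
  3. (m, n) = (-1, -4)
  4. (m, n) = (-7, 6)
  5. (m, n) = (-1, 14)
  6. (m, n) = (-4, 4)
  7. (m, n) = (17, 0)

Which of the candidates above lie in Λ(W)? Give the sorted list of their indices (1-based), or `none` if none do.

1, 2, 3

Numerically λ ≈ 2.4142 and λ' = −1/λ ≈ -0.4142.
candidate 1: (m,n)=(-4,-13) → π∥ = -4-13·λ ≈ -35.3848, π⊥ = -4-13·λ' ≈ 1.3848 ∈ [0.3, 1.7) ⇒ IN Λ
candidate 2: (m,n)=(0,-3) → π∥ = 0-3·λ ≈ -7.2426, π⊥ = 0-3·λ' ≈ 1.2426 ∈ [0.3, 1.7) ⇒ IN Λ
candidate 3: (m,n)=(-1,-4) → π∥ = -1-4·λ ≈ -10.6569, π⊥ = -1-4·λ' ≈ 0.6569 ∈ [0.3, 1.7) ⇒ IN Λ
candidate 4: (m,n)=(-7,6) → π∥ = -7+6·λ ≈ 7.4853, π⊥ = -7+6·λ' ≈ -9.4853 ∉ [0.3, 1.7) ⇒ out
candidate 5: (m,n)=(-1,14) → π∥ = -1+14·λ ≈ 32.7990, π⊥ = -1+14·λ' ≈ -6.7990 ∉ [0.3, 1.7) ⇒ out
candidate 6: (m,n)=(-4,4) → π∥ = -4+4·λ ≈ 5.6569, π⊥ = -4+4·λ' ≈ -5.6569 ∉ [0.3, 1.7) ⇒ out
candidate 7: (m,n)=(17,0) → π∥ = 17+0·λ ≈ 17.0000, π⊥ = 17+0·λ' ≈ 17.0000 ∉ [0.3, 1.7) ⇒ out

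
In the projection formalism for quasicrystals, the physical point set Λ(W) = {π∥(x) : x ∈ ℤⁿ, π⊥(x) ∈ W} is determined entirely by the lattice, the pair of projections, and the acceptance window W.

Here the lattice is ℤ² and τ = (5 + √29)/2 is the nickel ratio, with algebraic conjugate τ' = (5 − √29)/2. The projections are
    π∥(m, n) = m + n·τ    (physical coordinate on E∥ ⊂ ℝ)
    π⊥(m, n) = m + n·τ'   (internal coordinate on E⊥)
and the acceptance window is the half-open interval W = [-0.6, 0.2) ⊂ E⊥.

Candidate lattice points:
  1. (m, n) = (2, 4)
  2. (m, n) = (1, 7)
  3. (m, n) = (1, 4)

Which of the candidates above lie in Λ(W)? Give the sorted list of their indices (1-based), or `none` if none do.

Numerically τ ≈ 5.19258 and τ' = −1/τ ≈ -0.19258.
#1 (2,4): internal coord 2 + (4)·τ' = +1.22967; +1.22967 ∉ [-0.6, 0.2) → out
#2 (1,7): internal coord 1 + (7)·τ' = -0.34808; -0.34808 ∈ [-0.6, 0.2) → IN Λ
#3 (1,4): internal coord 1 + (4)·τ' = +0.22967; +0.22967 ∉ [-0.6, 0.2) → out

2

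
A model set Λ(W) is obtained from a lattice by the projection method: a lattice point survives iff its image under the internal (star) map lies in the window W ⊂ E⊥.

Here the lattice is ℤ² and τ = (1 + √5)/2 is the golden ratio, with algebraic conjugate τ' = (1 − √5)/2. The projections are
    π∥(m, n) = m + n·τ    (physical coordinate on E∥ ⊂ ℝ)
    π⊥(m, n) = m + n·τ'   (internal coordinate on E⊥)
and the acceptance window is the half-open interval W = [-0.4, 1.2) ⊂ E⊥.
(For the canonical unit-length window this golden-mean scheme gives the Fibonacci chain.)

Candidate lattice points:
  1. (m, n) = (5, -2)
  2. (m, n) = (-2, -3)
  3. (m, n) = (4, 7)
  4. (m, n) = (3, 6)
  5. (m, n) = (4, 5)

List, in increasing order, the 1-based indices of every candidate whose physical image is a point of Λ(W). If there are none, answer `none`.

2, 3, 5

Compute τ' = (1−√5)/2 = -0.6180, so π⊥(m,n) = m -0.6180·n.
candidate 1: (m,n)=(5,-2) → π∥ = 5-2·τ ≈ 1.7639, π⊥ = 5-2·τ' ≈ 6.2361 ∉ [-0.4, 1.2) ⇒ out
candidate 2: (m,n)=(-2,-3) → π∥ = -2-3·τ ≈ -6.8541, π⊥ = -2-3·τ' ≈ -0.1459 ∈ [-0.4, 1.2) ⇒ IN Λ
candidate 3: (m,n)=(4,7) → π∥ = 4+7·τ ≈ 15.3262, π⊥ = 4+7·τ' ≈ -0.3262 ∈ [-0.4, 1.2) ⇒ IN Λ
candidate 4: (m,n)=(3,6) → π∥ = 3+6·τ ≈ 12.7082, π⊥ = 3+6·τ' ≈ -0.7082 ∉ [-0.4, 1.2) ⇒ out
candidate 5: (m,n)=(4,5) → π∥ = 4+5·τ ≈ 12.0902, π⊥ = 4+5·τ' ≈ 0.9098 ∈ [-0.4, 1.2) ⇒ IN Λ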